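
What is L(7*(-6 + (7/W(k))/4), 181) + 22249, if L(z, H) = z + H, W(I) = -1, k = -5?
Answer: 89503/4 ≈ 22376.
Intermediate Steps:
L(z, H) = H + z
L(7*(-6 + (7/W(k))/4), 181) + 22249 = (181 + 7*(-6 + (7/(-1))/4)) + 22249 = (181 + 7*(-6 + (7*(-1))*(¼))) + 22249 = (181 + 7*(-6 - 7*¼)) + 22249 = (181 + 7*(-6 - 7/4)) + 22249 = (181 + 7*(-31/4)) + 22249 = (181 - 217/4) + 22249 = 507/4 + 22249 = 89503/4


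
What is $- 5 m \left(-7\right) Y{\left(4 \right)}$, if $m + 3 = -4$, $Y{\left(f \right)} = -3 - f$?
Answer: $1715$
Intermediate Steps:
$m = -7$ ($m = -3 - 4 = -7$)
$- 5 m \left(-7\right) Y{\left(4 \right)} = \left(-5\right) \left(-7\right) \left(-7\right) \left(-3 - 4\right) = 35 \left(-7\right) \left(-3 - 4\right) = \left(-245\right) \left(-7\right) = 1715$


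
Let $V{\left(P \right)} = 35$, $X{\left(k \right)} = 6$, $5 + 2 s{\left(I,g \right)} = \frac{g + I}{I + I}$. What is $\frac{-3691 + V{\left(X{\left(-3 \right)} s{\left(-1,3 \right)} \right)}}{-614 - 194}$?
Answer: $\frac{457}{101} \approx 4.5247$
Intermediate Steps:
$s{\left(I,g \right)} = - \frac{5}{2} + \frac{I + g}{4 I}$ ($s{\left(I,g \right)} = - \frac{5}{2} + \frac{\left(g + I\right) \frac{1}{I + I}}{2} = - \frac{5}{2} + \frac{\left(I + g\right) \frac{1}{2 I}}{2} = - \frac{5}{2} + \frac{\frac{1}{2} \frac{1}{I} \left(I + g\right)}{2} = - \frac{5}{2} + \frac{I + g}{4 I}$)
$\frac{-3691 + V{\left(X{\left(-3 \right)} s{\left(-1,3 \right)} \right)}}{-614 - 194} = \frac{-3691 + 35}{-614 - 194} = - \frac{3656}{-808} = \left(-3656\right) \left(- \frac{1}{808}\right) = \frac{457}{101}$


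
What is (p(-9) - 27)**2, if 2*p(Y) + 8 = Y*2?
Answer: 1600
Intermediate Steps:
p(Y) = -4 + Y (p(Y) = -4 + (Y*2)/2 = -4 + (2*Y)/2 = -4 + Y)
(p(-9) - 27)**2 = ((-4 - 9) - 27)**2 = (-13 - 27)**2 = (-40)**2 = 1600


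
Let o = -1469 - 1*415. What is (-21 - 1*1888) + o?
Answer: -3793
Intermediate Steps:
o = -1884 (o = -1469 - 415 = -1884)
(-21 - 1*1888) + o = (-21 - 1*1888) - 1884 = (-21 - 1888) - 1884 = -1909 - 1884 = -3793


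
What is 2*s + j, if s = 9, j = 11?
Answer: 29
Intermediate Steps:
2*s + j = 2*9 + 11 = 18 + 11 = 29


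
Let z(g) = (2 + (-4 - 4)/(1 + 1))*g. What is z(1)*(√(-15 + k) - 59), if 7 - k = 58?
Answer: 118 - 2*I*√66 ≈ 118.0 - 16.248*I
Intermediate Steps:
k = -51 (k = 7 - 1*58 = 7 - 58 = -51)
z(g) = -2*g (z(g) = (2 - 8/2)*g = (2 - 8*½)*g = (2 - 4)*g = -2*g)
z(1)*(√(-15 + k) - 59) = (-2*1)*(√(-15 - 51) - 59) = -2*(√(-66) - 59) = -2*(I*√66 - 59) = -2*(-59 + I*√66) = 118 - 2*I*√66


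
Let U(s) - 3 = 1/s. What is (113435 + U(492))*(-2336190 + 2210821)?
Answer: -6997031567393/492 ≈ -1.4222e+10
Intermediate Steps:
U(s) = 3 + 1/s
(113435 + U(492))*(-2336190 + 2210821) = (113435 + (3 + 1/492))*(-2336190 + 2210821) = (113435 + (3 + 1/492))*(-125369) = (113435 + 1477/492)*(-125369) = (55811497/492)*(-125369) = -6997031567393/492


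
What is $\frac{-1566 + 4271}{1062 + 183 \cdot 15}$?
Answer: $\frac{2705}{3807} \approx 0.71053$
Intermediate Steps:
$\frac{-1566 + 4271}{1062 + 183 \cdot 15} = \frac{2705}{1062 + 2745} = \frac{2705}{3807}$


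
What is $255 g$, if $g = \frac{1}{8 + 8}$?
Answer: $\frac{255}{16} \approx 15.938$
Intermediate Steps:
$g = \frac{1}{16} \approx 0.0625$
$255 g = 255 \cdot \frac{1}{16} = \frac{255}{16}$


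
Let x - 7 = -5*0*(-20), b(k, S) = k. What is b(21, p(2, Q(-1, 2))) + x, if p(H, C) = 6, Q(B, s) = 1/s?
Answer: 28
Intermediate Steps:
x = 7 (x = 7 - 5*0*(-20) = 7 + 0*(-20) = 7 + 0 = 7)
b(21, p(2, Q(-1, 2))) + x = 21 + 7 = 28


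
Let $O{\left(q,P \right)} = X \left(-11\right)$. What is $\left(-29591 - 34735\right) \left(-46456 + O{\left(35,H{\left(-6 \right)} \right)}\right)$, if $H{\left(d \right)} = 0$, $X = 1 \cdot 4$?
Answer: $2991159000$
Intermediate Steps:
$X = 4$
$O{\left(q,P \right)} = -44$ ($O{\left(q,P \right)} = 4 \left(-11\right) = -44$)
$\left(-29591 - 34735\right) \left(-46456 + O{\left(35,H{\left(-6 \right)} \right)}\right) = \left(-29591 - 34735\right) \left(-46456 - 44\right) = \left(-64326\right) \left(-46500\right) = 2991159000$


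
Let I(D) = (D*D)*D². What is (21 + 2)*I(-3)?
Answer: 1863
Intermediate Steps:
I(D) = D⁴ (I(D) = D²*D² = D⁴)
(21 + 2)*I(-3) = (21 + 2)*(-3)⁴ = 23*81 = 1863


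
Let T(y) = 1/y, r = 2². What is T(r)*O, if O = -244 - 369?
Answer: -613/4 ≈ -153.25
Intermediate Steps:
O = -613
r = 4
T(r)*O = -613/4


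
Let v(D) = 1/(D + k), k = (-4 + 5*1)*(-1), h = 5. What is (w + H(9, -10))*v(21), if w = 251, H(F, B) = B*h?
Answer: 201/20 ≈ 10.050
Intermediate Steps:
H(F, B) = 5*B (H(F, B) = B*5 = 5*B)
k = -1 (k = (-4 + 5)*(-1) = 1*(-1) = -1)
v(D) = 1/(-1 + D) (v(D) = 1/(D - 1) = 1/(-1 + D))
(w + H(9, -10))*v(21) = (251 + 5*(-10))/(-1 + 21) = (251 - 50)/20 = 201*(1/20) = 201/20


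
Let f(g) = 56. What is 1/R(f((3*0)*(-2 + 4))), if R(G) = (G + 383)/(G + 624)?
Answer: 680/439 ≈ 1.5490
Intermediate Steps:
R(G) = (383 + G)/(624 + G)
1/R(f((3*0)*(-2 + 4))) = 1/((383 + 56)/(624 + 56)) = 1/(439/680) = 680/439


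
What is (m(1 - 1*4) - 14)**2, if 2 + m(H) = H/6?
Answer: 1089/4 ≈ 272.25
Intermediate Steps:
m(H) = -2 + H/6
(m(1 - 1*4) - 14)**2 = ((-2 + (1 - 1*4)/6) - 14)**2 = ((-2 + (1 - 4)/6) - 14)**2 = ((-2 + (1/6)*(-3)) - 14)**2 = ((-2 - 1/2) - 14)**2 = (-5/2 - 14)**2 = (-33/2)**2 = 1089/4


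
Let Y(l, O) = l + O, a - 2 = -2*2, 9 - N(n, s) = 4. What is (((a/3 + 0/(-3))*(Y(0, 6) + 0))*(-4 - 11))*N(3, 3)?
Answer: 300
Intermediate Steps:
N(n, s) = 5 (N(n, s) = 9 - 1*4 = 9 - 4 = 5)
a = -2 (a = 2 - 2*2 = 2 - 4 = -2)
Y(l, O) = O + l
(((a/3 + 0/(-3))*(Y(0, 6) + 0))*(-4 - 11))*N(3, 3) = (((-2/3 + 0/(-3))*((6 + 0) + 0))*(-4 - 11))*5 = (((-2*⅓ + 0*(-⅓))*(6 + 0))*(-15))*5 = (((-⅔ + 0)*6)*(-15))*5 = (-⅔*6*(-15))*5 = -4*(-15)*5 = 60*5 = 300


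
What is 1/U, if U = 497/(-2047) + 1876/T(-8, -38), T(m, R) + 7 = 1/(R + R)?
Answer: -1091051/292117973 ≈ -0.0037350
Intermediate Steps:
T(m, R) = -7 + 1/(2*R) (T(m, R) = -7 + 1/(R + R) = -7 + 1/(2*R))
U = -292117973/1091051 (U = 497/(-2047) + 1876/(-7 + (½)/(-38)) = 497*(-1/2047) + 1876/(-7 + (½)*(-1/38)) = -497/2047 + 1876/(-7 - 1/76) = -497/2047 + 1876/(-533/76) = -497/2047 + 1876*(-76/533) = -497/2047 - 142576/533 = -292117973/1091051 ≈ -267.74)
1/U = 1/(-292117973/1091051) = -1091051/292117973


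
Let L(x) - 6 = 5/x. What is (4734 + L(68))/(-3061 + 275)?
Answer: -322325/189448 ≈ -1.7014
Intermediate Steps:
L(x) = 6 + 5/x
(4734 + L(68))/(-3061 + 275) = (4734 + (6 + 5/68))/(-3061 + 275) = (4734 + (6 + 5*(1/68)))/(-2786) = (4734 + (6 + 5/68))*(-1/2786) = (4734 + 413/68)*(-1/2786) = (322325/68)*(-1/2786) = -322325/189448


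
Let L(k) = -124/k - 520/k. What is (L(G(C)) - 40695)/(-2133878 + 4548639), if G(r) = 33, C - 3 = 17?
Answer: -1343579/79687113 ≈ -0.016861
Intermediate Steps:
C = 20 (C = 3 + 17 = 20)
L(k) = -644/k
(L(G(C)) - 40695)/(-2133878 + 4548639) = (-644/33 - 40695)/(-2133878 + 4548639) = (-644*1/33 - 40695)/2414761 = (-644/33 - 40695)*(1/2414761) = -1343579/33*1/2414761 = -1343579/79687113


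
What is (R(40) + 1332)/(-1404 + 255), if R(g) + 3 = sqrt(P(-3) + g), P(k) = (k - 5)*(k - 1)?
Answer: -443/383 - 2*sqrt(2)/383 ≈ -1.1640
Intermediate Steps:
P(k) = (-1 + k)*(-5 + k) (P(k) = (-5 + k)*(-1 + k) = (-1 + k)*(-5 + k))
R(g) = -3 + sqrt(32 + g) (R(g) = -3 + sqrt((5 + (-3)**2 - 6*(-3)) + g) = -3 + sqrt((5 + 9 + 18) + g) = -3 + sqrt(32 + g))
(R(40) + 1332)/(-1404 + 255) = ((-3 + sqrt(32 + 40)) + 1332)/(-1404 + 255) = ((-3 + sqrt(72)) + 1332)/(-1149) = ((-3 + 6*sqrt(2)) + 1332)*(-1/1149) = (1329 + 6*sqrt(2))*(-1/1149) = -443/383 - 2*sqrt(2)/383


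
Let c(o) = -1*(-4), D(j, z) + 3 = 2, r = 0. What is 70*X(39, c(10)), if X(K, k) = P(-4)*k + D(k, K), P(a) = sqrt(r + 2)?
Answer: -70 + 280*sqrt(2) ≈ 325.98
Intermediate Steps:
D(j, z) = -1 (D(j, z) = -3 + 2 = -1)
c(o) = 4
P(a) = sqrt(2) (P(a) = sqrt(0 + 2) = sqrt(2))
X(K, k) = -1 + k*sqrt(2) (X(K, k) = sqrt(2)*k - 1 = k*sqrt(2) - 1 = -1 + k*sqrt(2))
70*X(39, c(10)) = 70*(-1 + 4*sqrt(2)) = -70 + 280*sqrt(2)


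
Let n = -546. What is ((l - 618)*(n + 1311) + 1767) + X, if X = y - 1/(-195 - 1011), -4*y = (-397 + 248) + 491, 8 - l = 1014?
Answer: -748129135/603 ≈ -1.2407e+6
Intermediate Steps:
l = -1006 (l = 8 - 1*1014 = 8 - 1014 = -1006)
y = -171/2 (y = -((-397 + 248) + 491)/4 = -(-149 + 491)/4 = -1/4*342 = -171/2 ≈ -85.500)
X = -51556/603 (X = -171/2 - 1/(-195 - 1011) = -171/2 - 1/(-1206) = -171/2 - 1*(-1/1206) = -171/2 + 1/1206 = -51556/603 ≈ -85.499)
((l - 618)*(n + 1311) + 1767) + X = ((-1006 - 618)*(-546 + 1311) + 1767) - 51556/603 = (-1624*765 + 1767) - 51556/603 = (-1242360 + 1767) - 51556/603 = -1240593 - 51556/603 = -748129135/603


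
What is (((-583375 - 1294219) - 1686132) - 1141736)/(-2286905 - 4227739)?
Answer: 2352731/3257322 ≈ 0.72229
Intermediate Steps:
(((-583375 - 1294219) - 1686132) - 1141736)/(-2286905 - 4227739) = ((-1877594 - 1686132) - 1141736)/(-6514644) = (-3563726 - 1141736)*(-1/6514644) = -4705462*(-1/6514644) = 2352731/3257322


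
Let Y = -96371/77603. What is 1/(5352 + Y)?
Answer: 77603/415234885 ≈ 0.00018689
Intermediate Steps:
Y = -96371/77603 (Y = -96371*1/77603 = -96371/77603 ≈ -1.2418)
1/(5352 + Y) = 1/(5352 - 96371/77603) = 1/(415234885/77603) = 77603/415234885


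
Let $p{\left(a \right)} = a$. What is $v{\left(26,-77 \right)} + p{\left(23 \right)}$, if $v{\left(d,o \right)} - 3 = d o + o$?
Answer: $-2053$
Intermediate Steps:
$v{\left(d,o \right)} = 3 + o + d o$ ($v{\left(d,o \right)} = 3 + \left(d o + o\right) = 3 + \left(o + d o\right) = 3 + o + d o$)
$v{\left(26,-77 \right)} + p{\left(23 \right)} = \left(3 - 77 + 26 \left(-77\right)\right) + 23 = \left(3 - 77 - 2002\right) + 23 = -2076 + 23 = -2053$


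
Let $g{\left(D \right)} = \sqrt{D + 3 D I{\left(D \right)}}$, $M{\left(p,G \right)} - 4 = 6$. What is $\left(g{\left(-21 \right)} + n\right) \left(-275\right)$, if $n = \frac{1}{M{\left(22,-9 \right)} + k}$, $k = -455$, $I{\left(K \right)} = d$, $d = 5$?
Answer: $\frac{55}{89} - 1100 i \sqrt{21} \approx 0.61798 - 5040.8 i$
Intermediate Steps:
$M{\left(p,G \right)} = 10$ ($M{\left(p,G \right)} = 4 + 6 = 10$)
$I{\left(K \right)} = 5$
$g{\left(D \right)} = 4 \sqrt{D}$ ($g{\left(D \right)} = \sqrt{D + 3 D 5} = \sqrt{D + 15 D} = \sqrt{16 D} = 4 \sqrt{D}$)
$n = - \frac{1}{445}$ ($n = \frac{1}{10 - 455} = \frac{1}{-445} = - \frac{1}{445} \approx -0.0022472$)
$\left(g{\left(-21 \right)} + n\right) \left(-275\right) = \left(4 \sqrt{-21} - \frac{1}{445}\right) \left(-275\right) = \left(4 i \sqrt{21} - \frac{1}{445}\right) \left(-275\right) = \left(- \frac{1}{445} + 4 i \sqrt{21}\right) \left(-275\right) = \frac{55}{89} - 1100 i \sqrt{21}$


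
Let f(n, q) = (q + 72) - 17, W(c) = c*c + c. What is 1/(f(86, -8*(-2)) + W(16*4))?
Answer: 1/4231 ≈ 0.00023635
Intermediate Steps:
W(c) = c + c² (W(c) = c² + c = c + c²)
f(n, q) = 55 + q (f(n, q) = (72 + q) - 17 = 55 + q)
1/(f(86, -8*(-2)) + W(16*4)) = 1/((55 - 8*(-2)) + (16*4)*(1 + 16*4)) = 1/((55 + 16) + 64*(1 + 64)) = 1/(71 + 64*65) = 1/(71 + 4160) = 1/4231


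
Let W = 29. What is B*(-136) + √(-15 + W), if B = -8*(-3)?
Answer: -3264 + √14 ≈ -3260.3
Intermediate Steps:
B = 24
B*(-136) + √(-15 + W) = 24*(-136) + √(-15 + 29) = -3264 + √14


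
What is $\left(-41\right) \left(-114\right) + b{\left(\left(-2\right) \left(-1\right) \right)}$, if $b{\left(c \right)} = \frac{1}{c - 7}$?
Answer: $\frac{23369}{5} \approx 4673.8$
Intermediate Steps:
$b{\left(c \right)} = \frac{1}{-7 + c}$
$\left(-41\right) \left(-114\right) + b{\left(\left(-2\right) \left(-1\right) \right)} = \left(-41\right) \left(-114\right) + \frac{1}{-7 - -2} = 4674 + \frac{1}{-7 + 2} = 4674 + \frac{1}{-5} = 4674 - \frac{1}{5} = \frac{23369}{5}$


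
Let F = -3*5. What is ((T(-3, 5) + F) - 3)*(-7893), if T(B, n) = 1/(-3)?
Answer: 144705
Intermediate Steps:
F = -15
T(B, n) = -⅓
((T(-3, 5) + F) - 3)*(-7893) = ((-⅓ - 15) - 3)*(-7893) = (-46/3 - 3)*(-7893) = -55/3*(-7893) = 144705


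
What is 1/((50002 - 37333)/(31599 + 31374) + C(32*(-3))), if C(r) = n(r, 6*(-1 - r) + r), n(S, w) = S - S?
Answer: 20991/4223 ≈ 4.9706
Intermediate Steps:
n(S, w) = 0
C(r) = 0
1/((50002 - 37333)/(31599 + 31374) + C(32*(-3))) = 1/((50002 - 37333)/(31599 + 31374) + 0) = 1/(12669/62973 + 0) = 1/(12669*(1/62973) + 0) = 1/(4223/20991 + 0) = 1/(4223/20991) = 20991/4223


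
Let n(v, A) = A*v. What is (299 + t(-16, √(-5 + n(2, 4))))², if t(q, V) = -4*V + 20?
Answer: 101809 - 2552*√3 ≈ 97389.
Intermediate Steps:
t(q, V) = 20 - 4*V
(299 + t(-16, √(-5 + n(2, 4))))² = (299 + (20 - 4*√(-5 + 4*2)))² = (299 + (20 - 4*√(-5 + 8)))² = (299 + (20 - 4*√3))² = (319 - 4*√3)²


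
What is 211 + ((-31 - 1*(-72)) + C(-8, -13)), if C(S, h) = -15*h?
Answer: 447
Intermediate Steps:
211 + ((-31 - 1*(-72)) + C(-8, -13)) = 211 + ((-31 - 1*(-72)) - 15*(-13)) = 211 + ((-31 + 72) + 195) = 211 + (41 + 195) = 211 + 236 = 447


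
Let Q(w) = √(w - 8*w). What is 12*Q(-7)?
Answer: 84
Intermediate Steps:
Q(w) = √7*√(-w) (Q(w) = √(-7*w) = √7*√(-w))
12*Q(-7) = 12*(√7*√(-1*(-7))) = 12*(√7*√7) = 12*7 = 84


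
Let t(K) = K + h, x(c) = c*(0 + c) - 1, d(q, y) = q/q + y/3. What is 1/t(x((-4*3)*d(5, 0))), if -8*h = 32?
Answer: 1/139 ≈ 0.0071942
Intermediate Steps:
d(q, y) = 1 + y/3 (d(q, y) = 1 + y*(1/3) = 1 + y/3)
h = -4 (h = -1/8*32 = -4)
x(c) = -1 + c**2 (x(c) = c*c - 1 = c**2 - 1 = -1 + c**2)
t(K) = -4 + K (t(K) = K - 4 = -4 + K)
1/t(x((-4*3)*d(5, 0))) = 1/(-4 + (-1 + ((-4*3)*(1 + (1/3)*0))**2)) = 1/(-4 + (-1 + (-12*(1 + 0))**2)) = 1/(-4 + (-1 + (-12*1)**2)) = 1/(-4 + (-1 + (-12)**2)) = 1/(-4 + (-1 + 144)) = 1/(-4 + 143) = 1/139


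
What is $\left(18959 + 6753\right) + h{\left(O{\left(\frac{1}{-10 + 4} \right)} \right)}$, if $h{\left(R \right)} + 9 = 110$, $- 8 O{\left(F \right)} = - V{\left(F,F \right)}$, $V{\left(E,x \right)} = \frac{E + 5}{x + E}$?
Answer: $25813$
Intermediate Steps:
$V{\left(E,x \right)} = \frac{5 + E}{E + x}$
$O{\left(F \right)} = \frac{5 + F}{16 F}$ ($O{\left(F \right)} = - \frac{\left(-1\right) \frac{5 + F}{F + F}}{8} = - \frac{\left(-1\right) \frac{5 + F}{2 F}}{8} = - \frac{\left(- \frac{1}{2}\right) \frac{1}{F} \left(5 + F\right)}{8} = \frac{5 + F}{16 F}$)
$h{\left(R \right)} = 101$ ($h{\left(R \right)} = -9 + 110 = 101$)
$\left(18959 + 6753\right) + h{\left(O{\left(\frac{1}{-10 + 4} \right)} \right)} = \left(18959 + 6753\right) + 101 = 25712 + 101 = 25813$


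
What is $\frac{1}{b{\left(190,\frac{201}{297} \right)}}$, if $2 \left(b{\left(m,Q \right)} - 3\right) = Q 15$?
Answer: $\frac{66}{533} \approx 0.12383$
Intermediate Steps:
$b{\left(m,Q \right)} = 3 + \frac{15 Q}{2}$ ($b{\left(m,Q \right)} = 3 + \frac{Q 15}{2} = 3 + \frac{15 Q}{2}$)
$\frac{1}{b{\left(190,\frac{201}{297} \right)}} = \frac{1}{3 + \frac{15 \cdot \frac{201}{297}}{2}} = \frac{1}{3 + \frac{15 \cdot 201 \cdot \frac{1}{297}}{2}} = \frac{1}{3 + \frac{15}{2} \cdot \frac{67}{99}} = \frac{1}{3 + \frac{335}{66}} = \frac{1}{\frac{533}{66}} = \frac{66}{533}$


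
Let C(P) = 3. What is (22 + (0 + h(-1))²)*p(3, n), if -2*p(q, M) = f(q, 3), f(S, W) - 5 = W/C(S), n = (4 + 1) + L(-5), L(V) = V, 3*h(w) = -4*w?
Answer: -214/3 ≈ -71.333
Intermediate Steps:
h(w) = -4*w/3 (h(w) = (-4*w)/3 = -4*w/3)
n = 0 (n = (4 + 1) - 5 = 5 - 5 = 0)
f(S, W) = 5 + W/3
p(q, M) = -3 (p(q, M) = -(5 + (⅓)*3)/2 = -(5 + 1)/2 = -½*6 = -3)
(22 + (0 + h(-1))²)*p(3, n) = (22 + (0 - 4/3*(-1))²)*(-3) = (22 + (0 + 4/3)²)*(-3) = (22 + (4/3)²)*(-3) = (22 + 16/9)*(-3) = (214/9)*(-3) = -214/3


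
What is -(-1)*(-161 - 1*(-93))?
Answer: -68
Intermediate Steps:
-(-1)*(-161 - 1*(-93)) = -(-1)*(-161 + 93) = -(-1)*(-68) = -1*68 = -68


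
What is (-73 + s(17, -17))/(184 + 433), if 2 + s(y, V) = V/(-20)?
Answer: -1483/12340 ≈ -0.12018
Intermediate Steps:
s(y, V) = -2 - V/20 (s(y, V) = -2 + V/(-20) = -2 + V*(-1/20) = -2 - V/20)
(-73 + s(17, -17))/(184 + 433) = (-73 + (-2 - 1/20*(-17)))/(184 + 433) = (-73 + (-2 + 17/20))/617 = (-73 - 23/20)*(1/617) = -1483/20*1/617 = -1483/12340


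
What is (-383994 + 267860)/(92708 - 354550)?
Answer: 58067/130921 ≈ 0.44353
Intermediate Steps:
(-383994 + 267860)/(92708 - 354550) = -116134/(-261842) = -116134*(-1/261842) = 58067/130921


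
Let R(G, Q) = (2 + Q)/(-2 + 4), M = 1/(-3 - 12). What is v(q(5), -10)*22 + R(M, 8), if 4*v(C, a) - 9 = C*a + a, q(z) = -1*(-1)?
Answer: -111/2 ≈ -55.500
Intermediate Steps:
q(z) = 1
v(C, a) = 9/4 + a/4 + C*a/4 (v(C, a) = 9/4 + (C*a + a)/4 = 9/4 + (a + C*a)/4 = 9/4 + (a/4 + C*a/4) = 9/4 + a/4 + C*a/4)
M = -1/15 (M = 1/(-15) = -1/15 ≈ -0.066667)
R(G, Q) = 1 + Q/2 (R(G, Q) = (2 + Q)/2 = (2 + Q)*(1/2) = 1 + Q/2)
v(q(5), -10)*22 + R(M, 8) = (9/4 + (1/4)*(-10) + (1/4)*1*(-10))*22 + (1 + (1/2)*8) = (9/4 - 5/2 - 5/2)*22 + (1 + 4) = -11/4*22 + 5 = -121/2 + 5 = -111/2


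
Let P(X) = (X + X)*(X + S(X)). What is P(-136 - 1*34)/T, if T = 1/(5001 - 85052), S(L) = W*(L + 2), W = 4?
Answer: -22917000280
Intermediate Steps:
S(L) = 8 + 4*L (S(L) = 4*(L + 2) = 4*(2 + L) = 8 + 4*L)
T = -1/80051 (T = 1/(-80051) = -1/80051 ≈ -1.2492e-5)
P(X) = 2*X*(8 + 5*X) (P(X) = (X + X)*(X + (8 + 4*X)) = (2*X)*(8 + 5*X) = 2*X*(8 + 5*X))
P(-136 - 1*34)/T = (2*(-136 - 1*34)*(8 + 5*(-136 - 1*34)))/(-1/80051) = (2*(-136 - 34)*(8 + 5*(-136 - 34)))*(-80051) = (2*(-170)*(8 + 5*(-170)))*(-80051) = (2*(-170)*(8 - 850))*(-80051) = (2*(-170)*(-842))*(-80051) = 286280*(-80051) = -22917000280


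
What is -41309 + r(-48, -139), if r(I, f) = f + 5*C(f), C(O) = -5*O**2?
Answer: -524473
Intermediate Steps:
r(I, f) = f - 25*f**2 (r(I, f) = f + 5*(-5*f**2) = f - 25*f**2)
-41309 + r(-48, -139) = -41309 - 139*(1 - 25*(-139)) = -41309 - 139*(1 + 3475) = -41309 - 139*3476 = -41309 - 483164 = -524473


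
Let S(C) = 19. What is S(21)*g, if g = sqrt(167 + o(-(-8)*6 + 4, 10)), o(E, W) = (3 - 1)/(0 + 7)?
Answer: 19*sqrt(8197)/7 ≈ 245.74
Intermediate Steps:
o(E, W) = 2/7
g = sqrt(8197)/7 (g = sqrt(167 + 2/7) = sqrt(1171/7) = sqrt(8197)/7 ≈ 12.934)
S(21)*g = 19*(sqrt(8197)/7) = 19*sqrt(8197)/7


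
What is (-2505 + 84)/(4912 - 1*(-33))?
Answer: -2421/4945 ≈ -0.48959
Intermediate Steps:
(-2505 + 84)/(4912 - 1*(-33)) = -2421/(4912 + 33) = -2421/4945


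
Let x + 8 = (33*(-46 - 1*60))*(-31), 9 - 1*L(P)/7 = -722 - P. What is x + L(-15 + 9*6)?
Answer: 113820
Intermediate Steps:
L(P) = 5117 + 7*P (L(P) = 63 - 7*(-722 - P) = 63 + (5054 + 7*P) = 5117 + 7*P)
x = 108430 (x = -8 + (33*(-46 - 1*60))*(-31) = -8 + (33*(-46 - 60))*(-31) = -8 + (33*(-106))*(-31) = -8 - 3498*(-31) = -8 + 108438 = 108430)
x + L(-15 + 9*6) = 108430 + (5117 + 7*(-15 + 9*6)) = 108430 + (5117 + 7*(-15 + 54)) = 108430 + (5117 + 7*39) = 108430 + (5117 + 273) = 108430 + 5390 = 113820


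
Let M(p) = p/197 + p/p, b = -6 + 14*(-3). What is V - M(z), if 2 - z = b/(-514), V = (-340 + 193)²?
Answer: 1093990942/50629 ≈ 21608.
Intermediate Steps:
V = 21609 (V = (-147)² = 21609)
b = -48 (b = -6 - 42 = -48)
z = 490/257 (z = 2 - (-48)/(-514) = 2 - (-48)*(-1)/514 = 2 - 1*24/257 = 2 - 24/257 = 490/257 ≈ 1.9066)
M(p) = 1 + p/197 (M(p) = p*(1/197) + 1 = p/197 + 1 = 1 + p/197)
V - M(z) = 21609 - (1 + (1/197)*(490/257)) = 21609 - (1 + 490/50629) = 21609 - 1*51119/50629 = 21609 - 51119/50629 = 1093990942/50629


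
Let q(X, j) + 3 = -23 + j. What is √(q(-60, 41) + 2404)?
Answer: √2419 ≈ 49.183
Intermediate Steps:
q(X, j) = -26 + j (q(X, j) = -3 + (-23 + j) = -26 + j)
√(q(-60, 41) + 2404) = √((-26 + 41) + 2404) = √(15 + 2404) = √2419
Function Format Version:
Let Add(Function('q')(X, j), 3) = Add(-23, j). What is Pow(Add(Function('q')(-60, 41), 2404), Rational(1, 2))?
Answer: Pow(2419, Rational(1, 2)) ≈ 49.183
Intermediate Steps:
Function('q')(X, j) = Add(-26, j) (Function('q')(X, j) = Add(-3, Add(-23, j)) = Add(-26, j))
Pow(Add(Function('q')(-60, 41), 2404), Rational(1, 2)) = Pow(Add(Add(-26, 41), 2404), Rational(1, 2)) = Pow(Add(15, 2404), Rational(1, 2)) = Pow(2419, Rational(1, 2))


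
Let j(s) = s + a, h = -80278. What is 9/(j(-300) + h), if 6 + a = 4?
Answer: -3/26860 ≈ -0.00011169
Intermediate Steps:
a = -2 (a = -6 + 4 = -2)
j(s) = -2 + s (j(s) = s - 2 = -2 + s)
9/(j(-300) + h) = 9/((-2 - 300) - 80278) = 9/(-302 - 80278) = 9/(-80580) = 9*(-1/80580) = -3/26860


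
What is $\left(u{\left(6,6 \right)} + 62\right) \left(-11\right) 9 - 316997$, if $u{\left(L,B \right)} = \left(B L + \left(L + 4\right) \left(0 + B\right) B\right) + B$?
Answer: $-362933$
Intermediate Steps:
$u{\left(L,B \right)} = B + B L + B^{2} \left(4 + L\right)$ ($u{\left(L,B \right)} = \left(B L + \left(4 + L\right) B B\right) + B = \left(B L + B \left(4 + L\right) B\right) + B = \left(B L + B^{2} \left(4 + L\right)\right) + B = B + B L + B^{2} \left(4 + L\right)$)
$\left(u{\left(6,6 \right)} + 62\right) \left(-11\right) 9 - 316997 = \left(6 \left(1 + 6 + 4 \cdot 6 + 6 \cdot 6\right) + 62\right) \left(-11\right) 9 - 316997 = \left(6 \left(1 + 6 + 24 + 36\right) + 62\right) \left(-11\right) 9 - 316997 = \left(6 \cdot 67 + 62\right) \left(-11\right) 9 - 316997 = \left(402 + 62\right) \left(-11\right) 9 - 316997 = 464 \left(-11\right) 9 - 316997 = \left(-5104\right) 9 - 316997 = -45936 - 316997 = -362933$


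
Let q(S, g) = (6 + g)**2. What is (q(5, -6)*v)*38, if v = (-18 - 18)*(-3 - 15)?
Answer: 0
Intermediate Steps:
v = 648 (v = -36*(-18) = 648)
(q(5, -6)*v)*38 = ((6 - 6)**2*648)*38 = (0**2*648)*38 = (0*648)*38 = 0*38 = 0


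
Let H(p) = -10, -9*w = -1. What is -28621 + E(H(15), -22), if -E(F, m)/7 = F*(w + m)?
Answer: -271379/9 ≈ -30153.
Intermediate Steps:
w = ⅑ (w = -⅑*(-1) = ⅑ ≈ 0.11111)
E(F, m) = -7*F*(⅑ + m)
-28621 + E(H(15), -22) = -28621 - 7/9*(-10)*(1 + 9*(-22)) = -28621 - 7/9*(-10)*(1 - 198) = -28621 - 7/9*(-10)*(-197) = -28621 - 13790/9 = -271379/9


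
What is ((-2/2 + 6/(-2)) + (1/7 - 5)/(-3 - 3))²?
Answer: 4489/441 ≈ 10.179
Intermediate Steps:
((-2/2 + 6/(-2)) + (1/7 - 5)/(-3 - 3))² = ((-2*½ + 6*(-½)) + (⅐ - 5)/(-6))² = ((-1 - 3) - 34/7*(-⅙))² = (-4 + 17/21)² = (-67/21)² = 4489/441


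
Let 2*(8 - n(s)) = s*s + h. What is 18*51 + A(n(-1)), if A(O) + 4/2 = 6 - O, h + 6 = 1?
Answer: 912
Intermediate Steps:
h = -5 (h = -6 + 1 = -5)
n(s) = 21/2 - s**2/2 (n(s) = 8 - (s*s - 5)/2 = 8 - (s**2 - 5)/2 = 8 - (-5 + s**2)/2 = 8 + (5/2 - s**2/2) = 21/2 - s**2/2)
A(O) = 4 - O (A(O) = -2 + (6 - O) = 4 - O)
18*51 + A(n(-1)) = 18*51 + (4 - (21/2 - 1/2*(-1)**2)) = 918 + (4 - (21/2 - 1/2*1)) = 918 + (4 - (21/2 - 1/2)) = 918 + (4 - 1*10) = 918 + (4 - 10) = 918 - 6 = 912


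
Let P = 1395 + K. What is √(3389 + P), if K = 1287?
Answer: √6071 ≈ 77.917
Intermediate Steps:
P = 2682 (P = 1395 + 1287 = 2682)
√(3389 + P) = √(3389 + 2682) = √6071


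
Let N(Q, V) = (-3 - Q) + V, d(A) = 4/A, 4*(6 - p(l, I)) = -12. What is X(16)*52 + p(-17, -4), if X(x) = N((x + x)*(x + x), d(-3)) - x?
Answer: -162889/3 ≈ -54296.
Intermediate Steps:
p(l, I) = 9 (p(l, I) = 6 - ¼*(-12) = 6 + 3 = 9)
N(Q, V) = -3 + V - Q
X(x) = -13/3 - x - 4*x² (X(x) = (-3 + 4/(-3) - (x + x)*(x + x)) - x = (-3 + 4*(-⅓) - 2*x*2*x) - x = (-3 - 4/3 - 4*x²) - x = (-13/3 - 4*x²) - x = -13/3 - x - 4*x²)
X(16)*52 + p(-17, -4) = (-13/3 - 1*16 - 4*16²)*52 + 9 = (-13/3 - 16 - 4*256)*52 + 9 = (-13/3 - 16 - 1024)*52 + 9 = -3133/3*52 + 9 = -162916/3 + 9 = -162889/3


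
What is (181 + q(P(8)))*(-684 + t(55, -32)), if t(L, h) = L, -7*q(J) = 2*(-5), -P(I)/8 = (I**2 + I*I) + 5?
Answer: -803233/7 ≈ -1.1475e+5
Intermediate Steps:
P(I) = -40 - 16*I**2 (P(I) = -8*((I**2 + I*I) + 5) = -8*((I**2 + I**2) + 5) = -8*(2*I**2 + 5) = -8*(5 + 2*I**2) = -40 - 16*I**2)
q(J) = 10/7 (q(J) = -2*(-5)/7 = -1/7*(-10) = 10/7)
(181 + q(P(8)))*(-684 + t(55, -32)) = (181 + 10/7)*(-684 + 55) = (1277/7)*(-629) = -803233/7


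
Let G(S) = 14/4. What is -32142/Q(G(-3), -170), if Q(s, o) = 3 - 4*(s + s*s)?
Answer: 5357/10 ≈ 535.70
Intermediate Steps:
G(S) = 7/2 (G(S) = 14*(¼) = 7/2)
Q(s, o) = 3 - 4*s - 4*s² (Q(s, o) = 3 - 4*(s + s²) = 3 + (-4*s - 4*s²) = 3 - 4*s - 4*s²)
-32142/Q(G(-3), -170) = -32142/(3 - 4*7/2 - 4*(7/2)²) = -32142/(3 - 14 - 4*49/4) = -32142/(3 - 14 - 49) = -32142/(-60) = -32142*(-1/60) = 5357/10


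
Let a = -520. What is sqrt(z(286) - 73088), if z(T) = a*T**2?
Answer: 12*I*sqrt(295882) ≈ 6527.4*I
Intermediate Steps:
z(T) = -520*T**2
sqrt(z(286) - 73088) = sqrt(-520*286**2 - 73088) = sqrt(-520*81796 - 73088) = sqrt(-42533920 - 73088) = sqrt(-42607008) = 12*I*sqrt(295882)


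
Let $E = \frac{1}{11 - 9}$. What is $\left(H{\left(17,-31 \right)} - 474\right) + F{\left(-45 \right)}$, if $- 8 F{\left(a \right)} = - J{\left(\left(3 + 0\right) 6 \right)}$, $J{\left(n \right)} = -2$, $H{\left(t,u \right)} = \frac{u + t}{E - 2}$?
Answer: $- \frac{5579}{12} \approx -464.92$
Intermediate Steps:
$E = \frac{1}{2} \approx 0.5$
$H{\left(t,u \right)} = - \frac{2 t}{3} - \frac{2 u}{3}$ ($H{\left(t,u \right)} = \frac{u + t}{\frac{1}{2} - 2} = \frac{t + u}{- \frac{3}{2}} = \left(t + u\right) \left(- \frac{2}{3}\right) = - \frac{2 t}{3} - \frac{2 u}{3}$)
$F{\left(a \right)} = - \frac{1}{4}$ ($F{\left(a \right)} = - \frac{\left(-1\right) \left(-2\right)}{8} = \left(- \frac{1}{8}\right) 2 = - \frac{1}{4}$)
$\left(H{\left(17,-31 \right)} - 474\right) + F{\left(-45 \right)} = \left(\left(\left(- \frac{2}{3}\right) 17 - - \frac{62}{3}\right) - 474\right) - \frac{1}{4} = \left(\left(- \frac{34}{3} + \frac{62}{3}\right) - 474\right) - \frac{1}{4} = \left(\frac{28}{3} - 474\right) - \frac{1}{4} = - \frac{1394}{3} - \frac{1}{4} = - \frac{5579}{12}$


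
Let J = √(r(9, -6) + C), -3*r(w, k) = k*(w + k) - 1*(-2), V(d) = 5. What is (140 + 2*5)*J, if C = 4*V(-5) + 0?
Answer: 100*√57 ≈ 754.98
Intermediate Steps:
C = 20 (C = 4*5 + 0 = 20 + 0 = 20)
r(w, k) = -⅔ - k*(k + w)/3 (r(w, k) = -(k*(w + k) - 1*(-2))/3 = -(k*(k + w) + 2)/3 = -(2 + k*(k + w))/3 = -⅔ - k*(k + w)/3)
J = 2*√57/3 (J = √((-⅔ - ⅓*(-6)² - ⅓*(-6)*9) + 20) = √((-⅔ - ⅓*36 + 18) + 20) = √((-⅔ - 12 + 18) + 20) = √(16/3 + 20) = √(76/3) = 2*√57/3 ≈ 5.0332)
(140 + 2*5)*J = (140 + 2*5)*(2*√57/3) = (140 + 10)*(2*√57/3) = 150*(2*√57/3) = 100*√57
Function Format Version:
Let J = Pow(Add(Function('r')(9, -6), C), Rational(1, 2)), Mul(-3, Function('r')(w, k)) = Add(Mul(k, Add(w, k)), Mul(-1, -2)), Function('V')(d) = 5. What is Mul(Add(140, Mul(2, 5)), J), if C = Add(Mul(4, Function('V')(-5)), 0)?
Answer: Mul(100, Pow(57, Rational(1, 2))) ≈ 754.98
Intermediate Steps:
C = 20 (C = Add(Mul(4, 5), 0) = Add(20, 0) = 20)
Function('r')(w, k) = Add(Rational(-2, 3), Mul(Rational(-1, 3), k, Add(k, w))) (Function('r')(w, k) = Mul(Rational(-1, 3), Add(Mul(k, Add(w, k)), Mul(-1, -2))) = Mul(Rational(-1, 3), Add(Mul(k, Add(k, w)), 2)) = Mul(Rational(-1, 3), Add(2, Mul(k, Add(k, w)))) = Add(Rational(-2, 3), Mul(Rational(-1, 3), k, Add(k, w))))
J = Mul(Rational(2, 3), Pow(57, Rational(1, 2))) (J = Pow(Add(Add(Rational(-2, 3), Mul(Rational(-1, 3), Pow(-6, 2)), Mul(Rational(-1, 3), -6, 9)), 20), Rational(1, 2)) = Pow(Add(Add(Rational(-2, 3), Mul(Rational(-1, 3), 36), 18), 20), Rational(1, 2)) = Pow(Add(Add(Rational(-2, 3), -12, 18), 20), Rational(1, 2)) = Pow(Add(Rational(16, 3), 20), Rational(1, 2)) = Pow(Rational(76, 3), Rational(1, 2)) = Mul(Rational(2, 3), Pow(57, Rational(1, 2))) ≈ 5.0332)
Mul(Add(140, Mul(2, 5)), J) = Mul(Add(140, Mul(2, 5)), Mul(Rational(2, 3), Pow(57, Rational(1, 2)))) = Mul(Add(140, 10), Mul(Rational(2, 3), Pow(57, Rational(1, 2)))) = Mul(150, Mul(Rational(2, 3), Pow(57, Rational(1, 2)))) = Mul(100, Pow(57, Rational(1, 2)))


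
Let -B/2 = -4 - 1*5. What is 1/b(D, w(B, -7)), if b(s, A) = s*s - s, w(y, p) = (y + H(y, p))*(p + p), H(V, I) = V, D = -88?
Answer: 1/7832 ≈ 0.00012768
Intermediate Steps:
B = 18 (B = -2*(-4 - 1*5) = -2*(-4 - 5) = -2*(-9) = 18)
w(y, p) = 4*p*y (w(y, p) = (y + y)*(p + p) = (2*y)*(2*p) = 4*p*y)
b(s, A) = s**2 - s
1/b(D, w(B, -7)) = 1/(-88*(-1 - 88)) = 1/(-88*(-89)) = 1/7832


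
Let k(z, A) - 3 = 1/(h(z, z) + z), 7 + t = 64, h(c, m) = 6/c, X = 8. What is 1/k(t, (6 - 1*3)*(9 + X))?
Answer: 1085/3274 ≈ 0.33140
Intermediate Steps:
t = 57 (t = -7 + 64 = 57)
k(z, A) = 3 + 1/(z + 6/z) (k(z, A) = 3 + 1/(6/z + z) = 3 + 1/(z + 6/z))
1/k(t, (6 - 1*3)*(9 + X)) = 1/((18 + 57*(1 + 3*57))/(6 + 57²)) = 1/((18 + 57*(1 + 171))/(6 + 3249)) = 1/((18 + 57*172)/3255) = 1/((18 + 9804)/3255) = 1/((1/3255)*9822) = 1/(3274/1085) = 1085/3274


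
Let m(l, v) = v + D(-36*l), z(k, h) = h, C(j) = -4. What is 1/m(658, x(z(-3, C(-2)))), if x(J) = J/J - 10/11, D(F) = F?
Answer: -11/260567 ≈ -4.2216e-5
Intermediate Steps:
x(J) = 1/11 (x(J) = 1 - 10*1/11 = 1 - 10/11 = 1/11)
m(l, v) = v - 36*l
1/m(658, x(z(-3, C(-2)))) = 1/(1/11 - 36*658) = 1/(1/11 - 23688) = 1/(-260567/11) = -11/260567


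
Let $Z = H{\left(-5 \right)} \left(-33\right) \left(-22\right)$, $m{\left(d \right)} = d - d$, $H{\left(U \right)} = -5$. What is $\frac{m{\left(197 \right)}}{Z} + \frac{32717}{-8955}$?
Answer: $- \frac{32717}{8955} \approx -3.6535$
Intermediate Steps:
$m{\left(d \right)} = 0$
$Z = -3630$ ($Z = \left(-5\right) \left(-33\right) \left(-22\right) = 165 \left(-22\right) = -3630$)
$\frac{m{\left(197 \right)}}{Z} + \frac{32717}{-8955} = \frac{0}{-3630} + \frac{32717}{-8955} = 0 \left(- \frac{1}{3630}\right) + 32717 \left(- \frac{1}{8955}\right) = 0 - \frac{32717}{8955} = - \frac{32717}{8955}$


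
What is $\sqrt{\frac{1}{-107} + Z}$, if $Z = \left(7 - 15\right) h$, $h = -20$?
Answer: $\frac{\sqrt{1831733}}{107} \approx 12.649$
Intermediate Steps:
$Z = 160$ ($Z = \left(7 - 15\right) \left(-20\right) = \left(-8\right) \left(-20\right) = 160$)
$\sqrt{\frac{1}{-107} + Z} = \sqrt{\frac{1}{-107} + 160} = \sqrt{- \frac{1}{107} + 160} = \sqrt{\frac{17119}{107}} = \frac{\sqrt{1831733}}{107}$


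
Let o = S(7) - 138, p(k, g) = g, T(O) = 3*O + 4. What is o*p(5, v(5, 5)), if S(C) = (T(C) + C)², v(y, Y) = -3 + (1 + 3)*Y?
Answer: 15062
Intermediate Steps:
T(O) = 4 + 3*O
v(y, Y) = -3 + 4*Y
S(C) = (4 + 4*C)² (S(C) = ((4 + 3*C) + C)² = (4 + 4*C)²)
o = 886 (o = 16*(1 + 7)² - 138 = 16*8² - 138 = 16*64 - 138 = 1024 - 138 = 886)
o*p(5, v(5, 5)) = 886*(-3 + 4*5) = 886*(-3 + 20) = 886*17 = 15062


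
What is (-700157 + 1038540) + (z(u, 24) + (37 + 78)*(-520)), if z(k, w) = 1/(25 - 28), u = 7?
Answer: 835748/3 ≈ 2.7858e+5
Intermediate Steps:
z(k, w) = -⅓ (z(k, w) = 1/(-3) = -⅓)
(-700157 + 1038540) + (z(u, 24) + (37 + 78)*(-520)) = (-700157 + 1038540) + (-⅓ + (37 + 78)*(-520)) = 338383 + (-⅓ + 115*(-520)) = 338383 + (-⅓ - 59800) = 338383 - 179401/3 = 835748/3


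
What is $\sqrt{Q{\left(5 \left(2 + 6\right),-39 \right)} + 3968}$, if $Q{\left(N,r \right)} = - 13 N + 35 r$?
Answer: $\sqrt{2083} \approx 45.64$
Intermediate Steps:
$\sqrt{Q{\left(5 \left(2 + 6\right),-39 \right)} + 3968} = \sqrt{\left(- 13 \cdot 5 \left(2 + 6\right) + 35 \left(-39\right)\right) + 3968} = \sqrt{\left(- 13 \cdot 5 \cdot 8 - 1365\right) + 3968} = \sqrt{\left(\left(-13\right) 40 - 1365\right) + 3968} = \sqrt{\left(-520 - 1365\right) + 3968} = \sqrt{-1885 + 3968} = \sqrt{2083}$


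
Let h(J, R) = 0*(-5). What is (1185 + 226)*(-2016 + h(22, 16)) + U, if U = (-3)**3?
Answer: -2844603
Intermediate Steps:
h(J, R) = 0
U = -27
(1185 + 226)*(-2016 + h(22, 16)) + U = (1185 + 226)*(-2016 + 0) - 27 = 1411*(-2016) - 27 = -2844576 - 27 = -2844603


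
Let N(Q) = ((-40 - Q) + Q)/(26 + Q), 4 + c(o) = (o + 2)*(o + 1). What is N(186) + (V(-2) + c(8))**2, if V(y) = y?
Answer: 373958/53 ≈ 7055.8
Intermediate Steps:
c(o) = -4 + (1 + o)*(2 + o) (c(o) = -4 + (o + 2)*(o + 1) = -4 + (2 + o)*(1 + o) = -4 + (1 + o)*(2 + o))
N(Q) = -40/(26 + Q)
N(186) + (V(-2) + c(8))**2 = -40/(26 + 186) + (-2 + (-2 + 8**2 + 3*8))**2 = -40/212 + (-2 + (-2 + 64 + 24))**2 = -40*1/212 + (-2 + 86)**2 = -10/53 + 84**2 = -10/53 + 7056 = 373958/53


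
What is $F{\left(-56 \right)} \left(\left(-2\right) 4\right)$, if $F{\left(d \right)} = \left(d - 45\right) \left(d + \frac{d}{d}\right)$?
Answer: $-44440$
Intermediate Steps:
$F{\left(d \right)} = \left(1 + d\right) \left(-45 + d\right)$ ($F{\left(d \right)} = \left(-45 + d\right) \left(d + 1\right) = \left(-45 + d\right) \left(1 + d\right) = \left(1 + d\right) \left(-45 + d\right)$)
$F{\left(-56 \right)} \left(\left(-2\right) 4\right) = \left(-45 + \left(-56\right)^{2} - -2464\right) \left(\left(-2\right) 4\right) = \left(-45 + 3136 + 2464\right) \left(-8\right) = 5555 \left(-8\right) = -44440$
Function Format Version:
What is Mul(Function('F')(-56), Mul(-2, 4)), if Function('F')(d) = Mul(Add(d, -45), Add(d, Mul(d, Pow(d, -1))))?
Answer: -44440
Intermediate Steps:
Function('F')(d) = Mul(Add(1, d), Add(-45, d)) (Function('F')(d) = Mul(Add(-45, d), Add(d, 1)) = Mul(Add(-45, d), Add(1, d)) = Mul(Add(1, d), Add(-45, d)))
Mul(Function('F')(-56), Mul(-2, 4)) = Mul(Add(-45, Pow(-56, 2), Mul(-44, -56)), Mul(-2, 4)) = Mul(Add(-45, 3136, 2464), -8) = Mul(5555, -8) = -44440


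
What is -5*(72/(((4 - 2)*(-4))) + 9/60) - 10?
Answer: 137/4 ≈ 34.250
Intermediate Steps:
-5*(72/(((4 - 2)*(-4))) + 9/60) - 10 = -5*(72/((2*(-4))) + 9*(1/60)) - 10 = -5*(72/(-8) + 3/20) - 10 = -5*(72*(-⅛) + 3/20) - 10 = -5*(-9 + 3/20) - 10 = -5*(-177/20) - 10 = 177/4 - 10 = 137/4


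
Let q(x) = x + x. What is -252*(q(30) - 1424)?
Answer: 343728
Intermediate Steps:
q(x) = 2*x
-252*(q(30) - 1424) = -252*(2*30 - 1424) = -252*(60 - 1424) = -252*(-1364) = 343728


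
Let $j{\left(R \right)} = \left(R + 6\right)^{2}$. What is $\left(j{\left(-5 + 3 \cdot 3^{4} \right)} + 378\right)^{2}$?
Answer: $3589687396$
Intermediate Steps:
$j{\left(R \right)} = \left(6 + R\right)^{2}$
$\left(j{\left(-5 + 3 \cdot 3^{4} \right)} + 378\right)^{2} = \left(\left(6 - \left(5 - 3 \cdot 3^{4}\right)\right)^{2} + 378\right)^{2} = \left(\left(6 + \left(-5 + 3 \cdot 81\right)\right)^{2} + 378\right)^{2} = \left(\left(6 + \left(-5 + 243\right)\right)^{2} + 378\right)^{2} = \left(\left(6 + 238\right)^{2} + 378\right)^{2} = \left(244^{2} + 378\right)^{2} = \left(59536 + 378\right)^{2} = 59914^{2} = 3589687396$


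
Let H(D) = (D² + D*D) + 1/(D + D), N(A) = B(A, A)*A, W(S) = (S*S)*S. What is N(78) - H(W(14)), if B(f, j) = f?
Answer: -82610798145/5488 ≈ -1.5053e+7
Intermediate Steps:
W(S) = S³ (W(S) = S²*S = S³)
N(A) = A² (N(A) = A*A = A²)
H(D) = 1/(2*D) + 2*D² (H(D) = (D² + D²) + 1/(2*D) = 2*D² + 1/(2*D) = 1/(2*D) + 2*D²)
N(78) - H(W(14)) = 78² - (1 + 4*(14³)³)/(2*(14³)) = 6084 - (1 + 4*2744³)/(2*2744) = 6084 - (1 + 4*20661046784)/(2*2744) = 6084 - (1 + 82644187136)/(2*2744) = 6084 - 82644187137/(2*2744) = 6084 - 1*82644187137/5488 = 6084 - 82644187137/5488 = -82610798145/5488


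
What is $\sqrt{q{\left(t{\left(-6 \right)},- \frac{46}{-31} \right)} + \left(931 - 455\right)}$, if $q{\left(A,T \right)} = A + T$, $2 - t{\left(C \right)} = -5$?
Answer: $\frac{\sqrt{465589}}{31} \approx 22.011$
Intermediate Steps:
$t{\left(C \right)} = 7$ ($t{\left(C \right)} = 2 - -5 = 2 + 5 = 7$)
$\sqrt{q{\left(t{\left(-6 \right)},- \frac{46}{-31} \right)} + \left(931 - 455\right)} = \sqrt{\left(7 - \frac{46}{-31}\right) + \left(931 - 455\right)} = \sqrt{\left(7 - - \frac{46}{31}\right) + 476} = \sqrt{\left(7 + \frac{46}{31}\right) + 476} = \sqrt{\frac{263}{31} + 476} = \sqrt{\frac{15019}{31}} = \frac{\sqrt{465589}}{31}$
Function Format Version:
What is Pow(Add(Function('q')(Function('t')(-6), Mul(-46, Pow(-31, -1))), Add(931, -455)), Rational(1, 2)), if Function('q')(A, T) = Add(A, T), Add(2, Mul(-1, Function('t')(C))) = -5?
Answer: Mul(Rational(1, 31), Pow(465589, Rational(1, 2))) ≈ 22.011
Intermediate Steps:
Function('t')(C) = 7 (Function('t')(C) = Add(2, Mul(-1, -5)) = Add(2, 5) = 7)
Pow(Add(Function('q')(Function('t')(-6), Mul(-46, Pow(-31, -1))), Add(931, -455)), Rational(1, 2)) = Pow(Add(Add(7, Mul(-46, Pow(-31, -1))), Add(931, -455)), Rational(1, 2)) = Pow(Add(Add(7, Mul(-46, Rational(-1, 31))), 476), Rational(1, 2)) = Pow(Add(Add(7, Rational(46, 31)), 476), Rational(1, 2)) = Pow(Add(Rational(263, 31), 476), Rational(1, 2)) = Pow(Rational(15019, 31), Rational(1, 2)) = Mul(Rational(1, 31), Pow(465589, Rational(1, 2)))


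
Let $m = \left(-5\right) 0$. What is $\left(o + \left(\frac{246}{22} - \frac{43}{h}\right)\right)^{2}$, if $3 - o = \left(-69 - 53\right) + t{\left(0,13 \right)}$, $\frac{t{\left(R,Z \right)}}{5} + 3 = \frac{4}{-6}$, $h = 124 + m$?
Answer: $\frac{397980554449}{16744464} \approx 23768.0$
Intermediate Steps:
$m = 0$
$h = 124$ ($h = 124 + 0 = 124$)
$t{\left(R,Z \right)} = - \frac{55}{3}$ ($t{\left(R,Z \right)} = -15 + 5 \frac{4}{-6} = -15 + 5 \cdot 4 \left(- \frac{1}{6}\right) = -15 + 5 \left(- \frac{2}{3}\right) = -15 - \frac{10}{3} = - \frac{55}{3}$)
$o = \frac{430}{3}$ ($o = 3 - \left(\left(-69 - 53\right) - \frac{55}{3}\right) = 3 - \left(-122 - \frac{55}{3}\right) = 3 - - \frac{421}{3} = 3 + \frac{421}{3} = \frac{430}{3} \approx 143.33$)
$\left(o + \left(\frac{246}{22} - \frac{43}{h}\right)\right)^{2} = \left(\frac{430}{3} + \left(\frac{246}{22} - \frac{43}{124}\right)\right)^{2} = \left(\frac{430}{3} + \left(246 \cdot \frac{1}{22} - \frac{43}{124}\right)\right)^{2} = \left(\frac{430}{3} + \left(\frac{123}{11} - \frac{43}{124}\right)\right)^{2} = \left(\frac{430}{3} + \frac{14779}{1364}\right)^{2} = \left(\frac{630857}{4092}\right)^{2} = \frac{397980554449}{16744464}$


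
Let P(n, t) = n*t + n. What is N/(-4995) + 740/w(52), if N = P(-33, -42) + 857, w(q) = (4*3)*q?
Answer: 38621/51948 ≈ 0.74345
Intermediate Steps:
w(q) = 12*q
P(n, t) = n + n*t
N = 2210 (N = -33*(1 - 42) + 857 = -33*(-41) + 857 = 1353 + 857 = 2210)
N/(-4995) + 740/w(52) = 2210/(-4995) + 740/((12*52)) = 2210*(-1/4995) + 740/624 = -442/999 + 740*(1/624) = -442/999 + 185/156 = 38621/51948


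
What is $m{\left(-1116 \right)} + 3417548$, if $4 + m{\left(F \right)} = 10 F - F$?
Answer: $3407500$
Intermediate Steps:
$m{\left(F \right)} = -4 + 9 F$ ($m{\left(F \right)} = -4 + \left(10 F - F\right) = -4 + 9 F$)
$m{\left(-1116 \right)} + 3417548 = \left(-4 + 9 \left(-1116\right)\right) + 3417548 = \left(-4 - 10044\right) + 3417548 = -10048 + 3417548 = 3407500$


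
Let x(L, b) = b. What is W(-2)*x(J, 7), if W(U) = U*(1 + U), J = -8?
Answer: 14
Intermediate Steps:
W(-2)*x(J, 7) = -2*(1 - 2)*7 = -2*(-1)*7 = 2*7 = 14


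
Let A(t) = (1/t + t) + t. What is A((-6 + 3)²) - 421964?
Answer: -3797513/9 ≈ -4.2195e+5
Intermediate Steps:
A(t) = 1/t + 2*t (A(t) = (t + 1/t) + t = 1/t + 2*t)
A((-6 + 3)²) - 421964 = (1/((-6 + 3)²) + 2*(-6 + 3)²) - 421964 = (1/((-3)²) + 2*(-3)²) - 421964 = (1/9 + 2*9) - 421964 = (⅑ + 18) - 421964 = 163/9 - 421964 = -3797513/9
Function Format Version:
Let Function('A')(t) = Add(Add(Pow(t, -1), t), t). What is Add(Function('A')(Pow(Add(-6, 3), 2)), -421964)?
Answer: Rational(-3797513, 9) ≈ -4.2195e+5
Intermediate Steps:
Function('A')(t) = Add(Pow(t, -1), Mul(2, t)) (Function('A')(t) = Add(Add(t, Pow(t, -1)), t) = Add(Pow(t, -1), Mul(2, t)))
Add(Function('A')(Pow(Add(-6, 3), 2)), -421964) = Add(Add(Pow(Pow(Add(-6, 3), 2), -1), Mul(2, Pow(Add(-6, 3), 2))), -421964) = Add(Add(Pow(Pow(-3, 2), -1), Mul(2, Pow(-3, 2))), -421964) = Add(Add(Pow(9, -1), Mul(2, 9)), -421964) = Add(Add(Rational(1, 9), 18), -421964) = Add(Rational(163, 9), -421964) = Rational(-3797513, 9)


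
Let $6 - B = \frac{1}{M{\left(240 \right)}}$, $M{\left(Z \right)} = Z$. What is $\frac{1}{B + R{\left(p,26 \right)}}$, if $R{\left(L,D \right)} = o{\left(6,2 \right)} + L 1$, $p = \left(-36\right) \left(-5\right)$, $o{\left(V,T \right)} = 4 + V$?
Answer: $\frac{240}{47039} \approx 0.0051022$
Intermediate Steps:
$p = 180$
$R{\left(L,D \right)} = 10 + L$ ($R{\left(L,D \right)} = \left(4 + 6\right) + L 1 = 10 + L$)
$B = \frac{1439}{240}$ ($B = 6 - \frac{1}{240} = \frac{1439}{240} \approx 5.9958$)
$\frac{1}{B + R{\left(p,26 \right)}} = \frac{1}{\frac{1439}{240} + \left(10 + 180\right)} = \frac{1}{\frac{1439}{240} + 190} = \frac{1}{\frac{47039}{240}} = \frac{240}{47039}$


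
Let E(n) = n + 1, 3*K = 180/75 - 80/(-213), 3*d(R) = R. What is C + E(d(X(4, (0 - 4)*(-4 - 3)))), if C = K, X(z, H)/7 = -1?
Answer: -1304/3195 ≈ -0.40814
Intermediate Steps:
X(z, H) = -7 (X(z, H) = 7*(-1) = -7)
d(R) = R/3
K = 2956/3195 (K = (180/75 - 80/(-213))/3 = (180*(1/75) - 80*(-1/213))/3 = (12/5 + 80/213)/3 = (⅓)*(2956/1065) = 2956/3195 ≈ 0.92520)
E(n) = 1 + n
C = 2956/3195 ≈ 0.92520
C + E(d(X(4, (0 - 4)*(-4 - 3)))) = 2956/3195 + (1 + (⅓)*(-7)) = 2956/3195 + (1 - 7/3) = 2956/3195 - 4/3 = -1304/3195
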